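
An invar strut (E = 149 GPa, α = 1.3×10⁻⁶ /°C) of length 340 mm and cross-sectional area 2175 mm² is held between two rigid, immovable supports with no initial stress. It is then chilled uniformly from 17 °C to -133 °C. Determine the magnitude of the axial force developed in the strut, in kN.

The ends cannot move, so σ = EαΔT = 149×10³ × 1.3×10⁻⁶ × 150 = 29.05 MPa.
Axial force P = σA = 29.05 × 2175 = 63190 N = 63.19 kN, tensile.

P ≈ 63.2 kN (tensile)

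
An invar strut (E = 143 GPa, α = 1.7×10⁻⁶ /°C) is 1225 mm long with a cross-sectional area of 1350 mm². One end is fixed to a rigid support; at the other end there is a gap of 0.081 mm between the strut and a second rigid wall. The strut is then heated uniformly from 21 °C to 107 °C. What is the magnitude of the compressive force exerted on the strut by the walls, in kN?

P ≈ 15.5 kN

If the wall were absent the strut would grow by αΔT L = 1.7×10⁻⁶ × 86 × 1225 = 0.1791 mm.
The gap closes (δ_free > 0.081 mm) and the wall then resists a further 0.1791 − 0.081 = 0.09809 mm of expansion.
That suppressed elongation corresponds to σ = E·Δ/L = 143×10³ × 0.09809/1225 = 11.45 MPa.
P = σA = 11.45 × 1350 = 15.46 kN.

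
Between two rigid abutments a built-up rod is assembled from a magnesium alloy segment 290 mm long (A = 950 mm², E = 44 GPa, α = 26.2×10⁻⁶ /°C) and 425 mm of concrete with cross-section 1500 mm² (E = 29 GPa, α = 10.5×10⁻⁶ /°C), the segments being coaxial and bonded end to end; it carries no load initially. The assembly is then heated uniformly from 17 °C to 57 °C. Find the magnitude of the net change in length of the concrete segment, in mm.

|ΔL| ≈ 0.104 mm

With the walls removed the bar would change length by δ_free = Σ αᵢΔT Lᵢ = 26.2×10⁻⁶×40×290 + 10.5×10⁻⁶×40×425 = 0.4824 mm.
The walls prevent any net length change, so an axial force P (same in every segment) develops. Compatibility: P · Σ Lᵢ/(AᵢEᵢ) = δ_free.
Σ Lᵢ/(AᵢEᵢ) = 290/(950×44×10³) + 425/(1500×29×10³) = 1.671×10⁻⁵ mm/N.
Hence P = δ_free / Σ(L/AE) = 0.4824/1.671×10⁻⁵ = 28.87 kN (compressive).
For the concrete segment, free thermal change = 10.5×10⁻⁶×40×425 = 0.1785 mm and elastic change from P = 28870×425/(1500×29×10³) = 0.2821 mm; these oppose, so the net change is 0.104 mm (segment shortens).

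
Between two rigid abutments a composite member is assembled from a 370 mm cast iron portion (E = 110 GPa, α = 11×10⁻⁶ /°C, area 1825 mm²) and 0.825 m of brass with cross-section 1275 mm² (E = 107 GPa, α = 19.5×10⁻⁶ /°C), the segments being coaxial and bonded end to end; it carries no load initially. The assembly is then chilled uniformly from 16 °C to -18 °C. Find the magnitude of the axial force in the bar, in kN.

If the supports were absent, the total length change would be Σ αᵢΔT Lᵢ = 11×10⁻⁶×34×370 + 19.5×10⁻⁶×34×825 = 0.6854 mm.
The walls prevent any net length change, so an axial force P (same in every segment) develops. Compatibility: P · Σ Lᵢ/(AᵢEᵢ) = δ_free.
The series flexibility is Σ Lᵢ/(AᵢEᵢ) = 370/(1825×110×10³) + 825/(1275×107×10³) = 7.89×10⁻⁶ mm/N.
Hence P = δ_free / Σ(L/AE) = 0.6854/7.89×10⁻⁶ = 86.86 kN (tensile).

P ≈ 86.9 kN (tensile)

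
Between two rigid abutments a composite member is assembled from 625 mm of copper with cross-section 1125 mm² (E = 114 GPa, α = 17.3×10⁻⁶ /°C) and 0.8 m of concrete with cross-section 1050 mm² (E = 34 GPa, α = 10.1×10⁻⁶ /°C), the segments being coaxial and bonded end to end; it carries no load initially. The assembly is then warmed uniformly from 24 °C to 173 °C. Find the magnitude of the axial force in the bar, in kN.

With the walls removed the bar would change length by δ_free = Σ αᵢΔT Lᵢ = 17.3×10⁻⁶×149×625 + 10.1×10⁻⁶×149×800 = 2.815 mm.
The rigid supports impose zero overall length change; the single axial force P common to all segments must satisfy P Σ Lᵢ/(AᵢEᵢ) = δ_free.
The series flexibility is Σ Lᵢ/(AᵢEᵢ) = 625/(1125×114×10³) + 800/(1050×34×10³) = 2.728×10⁻⁵ mm/N.
Hence P = δ_free / Σ(L/AE) = 2.815/2.728×10⁻⁵ = 103.2 kN (compressive).

P ≈ 103 kN (compressive)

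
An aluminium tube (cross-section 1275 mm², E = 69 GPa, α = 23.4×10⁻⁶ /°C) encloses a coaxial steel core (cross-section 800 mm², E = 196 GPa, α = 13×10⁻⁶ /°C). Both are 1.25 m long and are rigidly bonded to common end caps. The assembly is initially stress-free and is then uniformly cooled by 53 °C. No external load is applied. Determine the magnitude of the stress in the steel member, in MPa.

σ ≈ 38.8 MPa (compressive)

The aluminium has the larger α, so on cooling it would change length more than the steel if both were free. The rigid plates force a common final length, so the aluminium is put into tension and the steel into compression, with equal and opposite forces P (no external load).
Equating the net (thermal + elastic) strains gives |α₁ − α₂|·ΔT = P·[1/(A₁E₁) + 1/(A₂E₂)].
|α₁ − α₂|·ΔT = 10.4×10⁻⁶ × 53 = 0.0005512.
1/(A₁E₁) + 1/(A₂E₂) = 1/(1275×69×10³) + 1/(800×196×10³) = 1.774×10⁻⁸ N⁻¹.
So P = 0.0005512 / 1.774×10⁻⁸ = 31.06 kN.
σ_{steel} = P/A₂ = 31060/800 = 38.83 MPa, compressive.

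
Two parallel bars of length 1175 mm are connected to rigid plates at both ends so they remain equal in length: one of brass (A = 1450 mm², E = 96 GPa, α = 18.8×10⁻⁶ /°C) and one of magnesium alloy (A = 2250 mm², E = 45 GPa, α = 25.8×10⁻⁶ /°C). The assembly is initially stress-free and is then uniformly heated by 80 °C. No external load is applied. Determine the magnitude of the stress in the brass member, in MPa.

σ ≈ 22.6 MPa (tensile)

The magnesium alloy has the larger α, so on heating it would change length more than the brass if both were free. The rigid plates force a common final length, so the magnesium alloy is put into compression and the brass into tension, with equal and opposite forces P (no external load).
Compatibility of the two members (thermal + elastic change equal): (α₁ − α₂)ΔT = P·[1/(A₁E₁) + 1/(A₂E₂)].
|α₁ − α₂|·ΔT = 7×10⁻⁶ × 80 = 0.00056.
1/(A₁E₁) + 1/(A₂E₂) = 1/(1450×96×10³) + 1/(2250×45×10³) = 1.706×10⁻⁸ N⁻¹.
So P = 0.00056 / 1.706×10⁻⁸ = 32.82 kN.
σ_{brass} = P/A₁ = 32820/1450 = 22.64 MPa, tensile.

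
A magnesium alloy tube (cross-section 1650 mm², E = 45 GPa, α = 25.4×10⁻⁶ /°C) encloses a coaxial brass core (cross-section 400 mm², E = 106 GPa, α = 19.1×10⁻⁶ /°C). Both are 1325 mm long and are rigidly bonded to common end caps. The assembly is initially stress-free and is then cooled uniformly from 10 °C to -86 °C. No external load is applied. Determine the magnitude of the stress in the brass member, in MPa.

Equilibrium of a rigid end plate with no external load gives equal and opposite internal forces ±P in the two members. Since α_{magnesium alloy} > α_{brass}, cooling drives the magnesium alloy into tension and the brass into compression.
Setting the final lengths equal and cancelling L: (α₁ − α₂)ΔT = P/(A₁E₁) + P/(A₂E₂).
|α₁ − α₂|·ΔT = 6.3×10⁻⁶ × 96 = 0.0006048.
1/(A₁E₁) + 1/(A₂E₂) = 1/(1650×45×10³) + 1/(400×106×10³) = 3.705×10⁻⁸ N⁻¹.
So P = 0.0006048 / 3.705×10⁻⁸ = 16.32 kN.
σ_{brass} = P/A₂ = 16320/400 = 40.81 MPa, compressive.

σ ≈ 40.8 MPa (compressive)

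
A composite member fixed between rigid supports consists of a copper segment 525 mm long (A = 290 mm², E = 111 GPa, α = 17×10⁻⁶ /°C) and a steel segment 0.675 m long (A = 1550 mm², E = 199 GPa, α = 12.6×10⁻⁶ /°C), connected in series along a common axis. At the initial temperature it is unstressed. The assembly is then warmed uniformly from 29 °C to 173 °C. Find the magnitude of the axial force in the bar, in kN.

Free thermal expansion of the whole bar: Σ αᵢΔT Lᵢ = 17×10⁻⁶×144×525 + 12.6×10⁻⁶×144×675 = 2.51 mm.
Since the ends are fixed, an axial force P builds up, equal in every segment, with P · Σ Lᵢ/(AᵢEᵢ) = δ_free.
Σ Lᵢ/(AᵢEᵢ) = 525/(290×111×10³) + 675/(1550×199×10³) = 1.85×10⁻⁵ mm/N.
So P = 2.51 / 1.85×10⁻⁵ = 135.7 kN, compressive.

P ≈ 136 kN (compressive)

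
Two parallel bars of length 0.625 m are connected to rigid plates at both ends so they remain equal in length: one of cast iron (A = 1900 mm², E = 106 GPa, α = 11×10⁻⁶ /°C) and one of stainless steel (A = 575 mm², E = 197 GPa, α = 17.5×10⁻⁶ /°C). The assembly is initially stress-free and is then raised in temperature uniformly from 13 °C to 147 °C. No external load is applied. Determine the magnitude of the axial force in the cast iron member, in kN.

Equilibrium of a rigid end plate with no external load gives equal and opposite internal forces ±P in the two members. Since α_{stainless steel} > α_{cast iron}, heating drives the stainless steel into compression and the cast iron into tension.
Compatibility of the two members (thermal + elastic change equal): (α₁ − α₂)ΔT = P·[1/(A₁E₁) + 1/(A₂E₂)].
|α₁ − α₂|·ΔT = 6.5×10⁻⁶ × 134 = 0.000871.
1/(A₁E₁) + 1/(A₂E₂) = 1/(1900×106×10³) + 1/(575×197×10³) = 1.379×10⁻⁸ N⁻¹.
P = 0.000871 / 1.379×10⁻⁸ = 63150 N = 63.15 kN.

P ≈ 63.1 kN (tensile in the cast iron)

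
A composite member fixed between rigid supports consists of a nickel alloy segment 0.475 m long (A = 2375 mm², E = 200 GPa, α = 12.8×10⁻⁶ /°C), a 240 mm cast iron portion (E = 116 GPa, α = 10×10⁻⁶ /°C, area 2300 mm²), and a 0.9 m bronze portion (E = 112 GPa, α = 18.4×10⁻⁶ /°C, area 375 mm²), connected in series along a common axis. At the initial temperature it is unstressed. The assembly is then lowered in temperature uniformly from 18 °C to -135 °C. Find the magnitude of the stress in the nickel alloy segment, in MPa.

σ ≈ 69.1 MPa (tensile)

With the walls removed the bar would change length by δ_free = Σ αᵢΔT Lᵢ = 12.8×10⁻⁶×153×475 + 10×10⁻⁶×153×240 + 18.4×10⁻⁶×153×900 = 3.831 mm.
The walls prevent any net length change, so an axial force P (same in every segment) develops. Compatibility: P · Σ Lᵢ/(AᵢEᵢ) = δ_free.
Σ Lᵢ/(AᵢEᵢ) = 475/(2375×200×10³) + 240/(2300×116×10³) + 900/(375×112×10³) = 2.333×10⁻⁵ mm/N.
So P = 3.831 / 2.333×10⁻⁵ = 164.2 kN, tensile.
σ_{nickel alloy} = P / A = 164200 / 2375 = 69.15 MPa.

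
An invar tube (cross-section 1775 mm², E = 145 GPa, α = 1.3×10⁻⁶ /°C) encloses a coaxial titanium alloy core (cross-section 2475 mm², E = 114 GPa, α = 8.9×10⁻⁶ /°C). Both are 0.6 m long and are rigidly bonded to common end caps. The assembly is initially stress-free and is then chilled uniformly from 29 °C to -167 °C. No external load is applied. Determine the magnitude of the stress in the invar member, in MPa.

Equilibrium of a rigid end plate with no external load gives equal and opposite internal forces ±P in the two members. Since α_{titanium alloy} > α_{invar}, cooling drives the titanium alloy into tension and the invar into compression.
Equating the net (thermal + elastic) strains gives |α₁ − α₂|·ΔT = P·[1/(A₁E₁) + 1/(A₂E₂)].
|α₁ − α₂|·ΔT = 7.6×10⁻⁶ × 196 = 0.00149.
1/(A₁E₁) + 1/(A₂E₂) = 1/(1775×145×10³) + 1/(2475×114×10³) = 7.43×10⁻⁹ N⁻¹.
P = 0.00149 / 7.43×10⁻⁹ = 200500 N = 200.5 kN.
σ_{invar} = P/A₁ = 200500/1775 = 113 MPa, compressive.

σ ≈ 113 MPa (compressive)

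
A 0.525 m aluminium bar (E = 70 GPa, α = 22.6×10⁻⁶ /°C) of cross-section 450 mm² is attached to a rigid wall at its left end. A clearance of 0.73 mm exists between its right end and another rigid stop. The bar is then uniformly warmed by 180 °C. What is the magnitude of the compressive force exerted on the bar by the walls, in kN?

Unrestrained expansion: δ_free = αΔT L = 22.6×10⁻⁶ × 180 × 525 = 2.136 mm.
This exceeds the 0.73 mm gap, so the wall pushes back. The portion of expansion that must be recovered elastically is δ_free − gap = 2.136 − 0.73 = 1.406 mm.
So σ = E(δ_free − g)/L = 70×10³ × 1.406/525 = 187.4 MPa.
P = σA = 187.4 × 450 = 84.34 kN.

P ≈ 84.3 kN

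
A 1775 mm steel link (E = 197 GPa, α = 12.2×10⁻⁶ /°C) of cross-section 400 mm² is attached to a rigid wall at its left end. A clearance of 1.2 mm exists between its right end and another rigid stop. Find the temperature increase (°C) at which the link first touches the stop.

ΔT ≈ 55.4 °C

Contact occurs when the free expansion equals the gap: αΔT L = 1.2 mm.
ΔT = 1.2 / (12.2×10⁻⁶ × 1775) = 55.41 °C.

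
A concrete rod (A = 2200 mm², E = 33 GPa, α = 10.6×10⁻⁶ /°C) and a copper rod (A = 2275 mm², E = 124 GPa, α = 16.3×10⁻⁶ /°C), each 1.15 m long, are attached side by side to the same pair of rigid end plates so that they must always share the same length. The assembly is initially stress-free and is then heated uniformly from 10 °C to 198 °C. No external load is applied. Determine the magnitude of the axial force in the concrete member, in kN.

Equilibrium of a rigid end plate with no external load gives equal and opposite internal forces ±P in the two members. Since α_{copper} > α_{concrete}, heating drives the copper into compression and the concrete into tension.
Equating the net (thermal + elastic) strains gives |α₁ − α₂|·ΔT = P·[1/(A₁E₁) + 1/(A₂E₂)].
|α₁ − α₂|·ΔT = 5.7×10⁻⁶ × 188 = 0.001072.
1/(A₁E₁) + 1/(A₂E₂) = 1/(2200×33×10³) + 1/(2275×124×10³) = 1.732×10⁻⁸ N⁻¹.
So P = 0.001072 / 1.732×10⁻⁸ = 61.87 kN.

P ≈ 61.9 kN (tensile in the concrete)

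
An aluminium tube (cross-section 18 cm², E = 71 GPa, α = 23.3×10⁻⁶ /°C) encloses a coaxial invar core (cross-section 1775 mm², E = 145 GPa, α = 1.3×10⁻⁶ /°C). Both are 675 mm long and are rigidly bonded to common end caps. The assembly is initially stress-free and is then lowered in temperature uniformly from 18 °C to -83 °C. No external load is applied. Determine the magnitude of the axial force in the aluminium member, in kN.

P ≈ 190 kN (tensile in the aluminium)

Equilibrium of a rigid end plate with no external load gives equal and opposite internal forces ±P in the two members. Since α_{aluminium} > α_{invar}, cooling drives the aluminium into tension and the invar into compression.
Compatibility of the two members (thermal + elastic change equal): (α₁ − α₂)ΔT = P·[1/(A₁E₁) + 1/(A₂E₂)].
|α₁ − α₂|·ΔT = 22×10⁻⁶ × 101 = 0.002222.
1/(A₁E₁) + 1/(A₂E₂) = 1/(1800×71×10³) + 1/(1775×145×10³) = 1.171×10⁻⁸ N⁻¹.
P = 0.002222 / 1.171×10⁻⁸ = 189800 N = 189.8 kN.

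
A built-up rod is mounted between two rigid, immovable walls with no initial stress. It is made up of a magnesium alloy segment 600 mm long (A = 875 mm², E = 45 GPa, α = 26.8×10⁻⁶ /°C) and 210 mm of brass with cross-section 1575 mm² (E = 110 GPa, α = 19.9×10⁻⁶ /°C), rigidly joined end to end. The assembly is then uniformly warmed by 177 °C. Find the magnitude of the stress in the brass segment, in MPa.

σ ≈ 138 MPa (compressive)

With the walls removed the bar would change length by δ_free = Σ αᵢΔT Lᵢ = 26.8×10⁻⁶×177×600 + 19.9×10⁻⁶×177×210 = 3.586 mm.
The rigid supports impose zero overall length change; the single axial force P common to all segments must satisfy P Σ Lᵢ/(AᵢEᵢ) = δ_free.
Σ Lᵢ/(AᵢEᵢ) = 600/(875×45×10³) + 210/(1575×110×10³) = 1.645×10⁻⁵ mm/N.
So P = 3.586 / 1.645×10⁻⁵ = 218 kN, compressive.
σ_{brass} = P / A = 218000 / 1575 = 138.4 MPa.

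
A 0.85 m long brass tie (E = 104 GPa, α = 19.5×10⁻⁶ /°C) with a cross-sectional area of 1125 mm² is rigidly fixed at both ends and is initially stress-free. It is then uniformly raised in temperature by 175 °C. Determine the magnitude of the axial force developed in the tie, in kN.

P ≈ 399 kN (compressive)

Full restraint means ε = 0, so the stress is σ = EαΔT = 104×10³ × 19.5×10⁻⁶ × 175 = 354.9 MPa.
Axial force P = σA = 354.9 × 1125 = 399300 N = 399.3 kN, compressive.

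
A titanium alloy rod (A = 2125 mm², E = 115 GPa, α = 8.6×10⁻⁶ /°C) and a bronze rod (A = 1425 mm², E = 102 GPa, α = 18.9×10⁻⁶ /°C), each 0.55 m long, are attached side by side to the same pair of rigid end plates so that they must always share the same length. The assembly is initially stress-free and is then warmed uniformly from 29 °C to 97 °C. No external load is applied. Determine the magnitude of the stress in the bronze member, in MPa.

σ ≈ 44.8 MPa (compressive)

Both members must finish at the same length. With the larger α, the bronze tends to over-expand; the plates restrain it, putting the bronze in compression and the titanium alloy in tension. With no external load the two internal forces are equal and opposite, magnitude P.
Equating the net (thermal + elastic) strains gives |α₁ − α₂|·ΔT = P·[1/(A₁E₁) + 1/(A₂E₂)].
|α₁ − α₂|·ΔT = 10.3×10⁻⁶ × 68 = 0.0007004.
1/(A₁E₁) + 1/(A₂E₂) = 1/(2125×115×10³) + 1/(1425×102×10³) = 1.097×10⁻⁸ N⁻¹.
So P = 0.0007004 / 1.097×10⁻⁸ = 63.84 kN.
σ_{bronze} = P/A₂ = 63840/1425 = 44.8 MPa, compressive.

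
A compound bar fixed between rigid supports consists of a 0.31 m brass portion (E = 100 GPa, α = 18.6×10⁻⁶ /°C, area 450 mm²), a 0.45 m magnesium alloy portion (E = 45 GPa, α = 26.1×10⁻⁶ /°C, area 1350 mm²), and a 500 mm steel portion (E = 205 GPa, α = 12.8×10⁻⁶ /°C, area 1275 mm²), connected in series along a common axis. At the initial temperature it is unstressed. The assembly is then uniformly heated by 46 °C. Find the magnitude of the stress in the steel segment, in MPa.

σ ≈ 53.2 MPa (compressive)

If the supports were absent, the total length change would be Σ αᵢΔT Lᵢ = 18.6×10⁻⁶×46×310 + 26.1×10⁻⁶×46×450 + 12.8×10⁻⁶×46×500 = 1.1 mm.
The walls prevent any net length change, so an axial force P (same in every segment) develops. Compatibility: P · Σ Lᵢ/(AᵢEᵢ) = δ_free.
Σ Lᵢ/(AᵢEᵢ) = 310/(450×100×10³) + 450/(1350×45×10³) + 500/(1275×205×10³) = 1.621×10⁻⁵ mm/N.
So P = 1.1 / 1.621×10⁻⁵ = 67.86 kN, compressive.
σ_{steel} = P / A = 67860 / 1275 = 53.22 MPa.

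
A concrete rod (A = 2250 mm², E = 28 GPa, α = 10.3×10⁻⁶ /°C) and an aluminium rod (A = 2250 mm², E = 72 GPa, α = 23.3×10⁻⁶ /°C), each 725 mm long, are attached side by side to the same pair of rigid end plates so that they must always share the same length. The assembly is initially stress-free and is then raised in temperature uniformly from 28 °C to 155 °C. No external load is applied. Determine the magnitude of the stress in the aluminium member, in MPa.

σ ≈ 33.3 MPa (compressive)

The aluminium has the larger α, so on heating it would change length more than the concrete if both were free. The rigid plates force a common final length, so the aluminium is put into compression and the concrete into tension, with equal and opposite forces P (no external load).
Compatibility of the two members (thermal + elastic change equal): (α₁ − α₂)ΔT = P·[1/(A₁E₁) + 1/(A₂E₂)].
|α₁ − α₂|·ΔT = 13×10⁻⁶ × 127 = 0.001651.
1/(A₁E₁) + 1/(A₂E₂) = 1/(2250×28×10³) + 1/(2250×72×10³) = 2.205×10⁻⁸ N⁻¹.
So P = 0.001651 / 2.205×10⁻⁸ = 74.89 kN.
σ_{aluminium} = P/A₂ = 74890/2250 = 33.28 MPa, compressive.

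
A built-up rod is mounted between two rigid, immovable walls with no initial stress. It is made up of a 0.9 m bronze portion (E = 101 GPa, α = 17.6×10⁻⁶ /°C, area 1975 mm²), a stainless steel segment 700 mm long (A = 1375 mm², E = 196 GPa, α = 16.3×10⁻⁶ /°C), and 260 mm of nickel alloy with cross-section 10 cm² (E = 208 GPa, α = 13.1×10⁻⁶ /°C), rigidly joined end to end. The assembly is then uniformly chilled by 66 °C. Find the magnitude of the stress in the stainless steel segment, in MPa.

Free thermal contraction of the whole bar: Σ αᵢΔT Lᵢ = 17.6×10⁻⁶×66×900 + 16.3×10⁻⁶×66×700 + 13.1×10⁻⁶×66×260 = 2.023 mm.
Since the ends are fixed, an axial force P builds up, equal in every segment, with P · Σ Lᵢ/(AᵢEᵢ) = δ_free.
Σ Lᵢ/(AᵢEᵢ) = 900/(1975×101×10³) + 700/(1375×196×10³) + 260/(1000×208×10³) = 8.359×10⁻⁶ mm/N.
Hence P = δ_free / Σ(L/AE) = 2.023/8.359×10⁻⁶ = 242 kN (tensile).
σ_{stainless steel} = P / A = 242000 / 1375 = 176 MPa.

σ ≈ 176 MPa (tensile)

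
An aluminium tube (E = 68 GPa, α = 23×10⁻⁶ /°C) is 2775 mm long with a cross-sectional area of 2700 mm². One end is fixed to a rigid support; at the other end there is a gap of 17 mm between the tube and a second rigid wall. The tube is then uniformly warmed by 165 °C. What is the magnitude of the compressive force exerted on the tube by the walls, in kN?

P ≈ 0 kN

Free thermal elongation = αΔT L = 23×10⁻⁶ × 165 × 2775 = 10.53 mm.
This is smaller than the 17 mm clearance, so the tube expands freely without reaching the stop — the stress is zero.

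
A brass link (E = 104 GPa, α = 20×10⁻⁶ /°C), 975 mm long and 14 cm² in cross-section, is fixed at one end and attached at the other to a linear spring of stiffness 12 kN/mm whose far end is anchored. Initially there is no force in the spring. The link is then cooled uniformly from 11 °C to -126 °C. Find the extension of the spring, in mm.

The unrestrained thermal change is αΔT L = 20×10⁻⁶ × 137 × 975 = 2.671 mm.
Let P be the tensile force in the spring. The link extends elastically by PL/(AE) and the spring stretches by P/k; together these equal δ_free.
P [ L/(AE) + 1/k ] = δ_free → P [ 975/(1400×104×10³) + 1/(12×10³) ] = 2.671.
P = 2.671 / 9.003×10⁻⁵ = 29670 N.
Spring extension = P/k = 29670/(12×10³) = 2.473 mm.

δ ≈ 2.47 mm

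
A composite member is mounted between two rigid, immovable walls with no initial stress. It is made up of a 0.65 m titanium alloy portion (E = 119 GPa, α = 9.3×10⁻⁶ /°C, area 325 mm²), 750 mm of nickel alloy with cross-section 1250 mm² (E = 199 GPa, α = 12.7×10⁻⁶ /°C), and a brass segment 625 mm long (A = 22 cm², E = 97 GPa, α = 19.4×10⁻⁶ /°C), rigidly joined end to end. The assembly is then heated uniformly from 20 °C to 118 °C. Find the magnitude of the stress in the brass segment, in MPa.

If the supports were absent, the total length change would be Σ αᵢΔT Lᵢ = 9.3×10⁻⁶×98×650 + 12.7×10⁻⁶×98×750 + 19.4×10⁻⁶×98×625 = 2.714 mm.
Since the ends are fixed, an axial force P builds up, equal in every segment, with P · Σ Lᵢ/(AᵢEᵢ) = δ_free.
The series flexibility is Σ Lᵢ/(AᵢEᵢ) = 650/(325×119×10³) + 750/(1250×199×10³) + 625/(2200×97×10³) = 2.275×10⁻⁵ mm/N.
P = 2.714 / 2.275×10⁻⁵ = 119300 N = 119.3 kN, compressive.
σ_{brass} = P / A = 119300 / 2200 = 54.23 MPa.

σ ≈ 54.2 MPa (compressive)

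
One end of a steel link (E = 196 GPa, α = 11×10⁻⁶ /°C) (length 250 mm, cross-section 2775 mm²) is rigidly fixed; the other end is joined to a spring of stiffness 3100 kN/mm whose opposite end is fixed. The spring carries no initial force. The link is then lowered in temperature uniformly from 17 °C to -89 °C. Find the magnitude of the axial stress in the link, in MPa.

If the spring were absent the link would shorten by αΔT L = 11×10⁻⁶ × 106 × 250 = 0.2915 mm.
Let P be the tensile force in the spring. The link extends elastically by PL/(AE) and the spring stretches by P/k; together these equal δ_free.
So P = δ_free / [L/(AE) + 1/k] = 0.2915 / [ 250/(2775×196×10³) + 1/(3100×10³) ].
P = 0.2915 / 7.822×10⁻⁷ = 372700 N.
σ = P/A = 372700/2775 = 134.3 MPa.

σ ≈ 134 MPa (tensile)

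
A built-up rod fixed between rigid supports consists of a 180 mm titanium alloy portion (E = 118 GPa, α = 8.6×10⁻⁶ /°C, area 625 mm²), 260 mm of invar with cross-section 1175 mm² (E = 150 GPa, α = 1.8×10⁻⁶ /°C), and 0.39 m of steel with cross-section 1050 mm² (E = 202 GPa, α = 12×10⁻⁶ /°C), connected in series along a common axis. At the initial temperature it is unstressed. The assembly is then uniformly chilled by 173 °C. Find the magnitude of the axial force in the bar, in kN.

P ≈ 201 kN (tensile)

Free thermal contraction of the whole bar: Σ αᵢΔT Lᵢ = 8.6×10⁻⁶×173×180 + 1.8×10⁻⁶×173×260 + 12×10⁻⁶×173×390 = 1.158 mm.
Since the ends are fixed, an axial force P builds up, equal in every segment, with P · Σ Lᵢ/(AᵢEᵢ) = δ_free.
Σ Lᵢ/(AᵢEᵢ) = 180/(625×118×10³) + 260/(1175×150×10³) + 390/(1050×202×10³) = 5.755×10⁻⁶ mm/N.
P = 1.158 / 5.755×10⁻⁶ = 201300 N = 201.3 kN, tensile.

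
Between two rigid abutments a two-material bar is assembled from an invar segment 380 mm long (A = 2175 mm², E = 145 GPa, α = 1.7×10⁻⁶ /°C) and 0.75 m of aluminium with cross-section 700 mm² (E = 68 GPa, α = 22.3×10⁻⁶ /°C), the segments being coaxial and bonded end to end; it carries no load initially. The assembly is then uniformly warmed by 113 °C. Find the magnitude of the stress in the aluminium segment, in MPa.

With the walls removed the bar would change length by δ_free = Σ αᵢΔT Lᵢ = 1.7×10⁻⁶×113×380 + 22.3×10⁻⁶×113×750 = 1.963 mm.
The rigid supports impose zero overall length change; the single axial force P common to all segments must satisfy P Σ Lᵢ/(AᵢEᵢ) = δ_free.
Σ Lᵢ/(AᵢEᵢ) = 380/(2175×145×10³) + 750/(700×68×10³) = 1.696×10⁻⁵ mm/N.
Hence P = δ_free / Σ(L/AE) = 1.963/1.696×10⁻⁵ = 115.7 kN (compressive).
σ_{aluminium} = P / A = 115700 / 700 = 165.3 MPa.

σ ≈ 165 MPa (compressive)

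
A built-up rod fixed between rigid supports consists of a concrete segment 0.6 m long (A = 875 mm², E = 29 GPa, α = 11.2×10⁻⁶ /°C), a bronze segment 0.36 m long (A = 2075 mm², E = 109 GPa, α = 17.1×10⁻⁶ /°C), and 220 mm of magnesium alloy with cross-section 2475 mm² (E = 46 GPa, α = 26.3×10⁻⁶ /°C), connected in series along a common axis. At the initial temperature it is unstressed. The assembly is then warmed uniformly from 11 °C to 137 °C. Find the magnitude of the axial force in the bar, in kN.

With the walls removed the bar would change length by δ_free = Σ αᵢΔT Lᵢ = 11.2×10⁻⁶×126×600 + 17.1×10⁻⁶×126×360 + 26.3×10⁻⁶×126×220 = 2.351 mm.
The rigid supports impose zero overall length change; the single axial force P common to all segments must satisfy P Σ Lᵢ/(AᵢEᵢ) = δ_free.
Σ Lᵢ/(AᵢEᵢ) = 600/(875×29×10³) + 360/(2075×109×10³) + 220/(2475×46×10³) = 2.717×10⁻⁵ mm/N.
Hence P = δ_free / Σ(L/AE) = 2.351/2.717×10⁻⁵ = 86.55 kN (compressive).

P ≈ 86.5 kN (compressive)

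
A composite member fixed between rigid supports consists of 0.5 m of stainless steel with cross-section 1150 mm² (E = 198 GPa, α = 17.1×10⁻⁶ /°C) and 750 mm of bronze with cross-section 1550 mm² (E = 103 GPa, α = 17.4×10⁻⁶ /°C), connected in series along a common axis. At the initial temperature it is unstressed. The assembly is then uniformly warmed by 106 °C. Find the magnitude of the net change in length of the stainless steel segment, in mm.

With the walls removed the bar would change length by δ_free = Σ αᵢΔT Lᵢ = 17.1×10⁻⁶×106×500 + 17.4×10⁻⁶×106×750 = 2.29 mm.
Since the ends are fixed, an axial force P builds up, equal in every segment, with P · Σ Lᵢ/(AᵢEᵢ) = δ_free.
The series flexibility is Σ Lᵢ/(AᵢEᵢ) = 500/(1150×198×10³) + 750/(1550×103×10³) = 6.894×10⁻⁶ mm/N.
So P = 2.29 / 6.894×10⁻⁶ = 332.1 kN, compressive.
For the stainless steel segment, free thermal change = 17.1×10⁻⁶×106×500 = 0.9063 mm and elastic change from P = 332100×500/(1150×198×10³) = 0.7293 mm; these oppose, so the net change is 0.177 mm (segment lengthens).

|ΔL| ≈ 0.177 mm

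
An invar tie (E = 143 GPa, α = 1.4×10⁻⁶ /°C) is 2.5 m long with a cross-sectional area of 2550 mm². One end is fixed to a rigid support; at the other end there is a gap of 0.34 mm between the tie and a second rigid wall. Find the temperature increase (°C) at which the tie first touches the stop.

Contact occurs when the free expansion equals the gap: αΔT L = 0.34 mm.
ΔT = 0.34 / (1.4×10⁻⁶ × 2500) = 97.14 °C.

ΔT ≈ 97.1 °C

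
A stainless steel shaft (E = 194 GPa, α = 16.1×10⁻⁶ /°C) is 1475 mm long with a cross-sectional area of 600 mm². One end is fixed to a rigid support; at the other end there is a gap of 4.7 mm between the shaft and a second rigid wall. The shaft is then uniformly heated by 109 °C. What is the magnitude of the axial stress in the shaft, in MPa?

σ ≈ 0 MPa

Unrestrained expansion: δ_free = αΔT L = 16.1×10⁻⁶ × 109 × 1475 = 2.588 mm.
Since δ_free = 2.59 mm is less than the 4.7 mm gap, the shaft never touches the wall. No axial force develops.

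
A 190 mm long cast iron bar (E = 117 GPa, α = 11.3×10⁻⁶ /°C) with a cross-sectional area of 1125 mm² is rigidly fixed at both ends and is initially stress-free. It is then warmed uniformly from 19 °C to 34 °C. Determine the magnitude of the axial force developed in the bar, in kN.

With zero net strain, σ = E·αΔT = 117 GPa × 11.3×10⁻⁶ × 15 = 19.83 MPa.
P = AEαΔT = 1125 × 117×10³ × 11.3×10⁻⁶ × 15 = 22.31 kN (compressive).

P ≈ 22.3 kN (compressive)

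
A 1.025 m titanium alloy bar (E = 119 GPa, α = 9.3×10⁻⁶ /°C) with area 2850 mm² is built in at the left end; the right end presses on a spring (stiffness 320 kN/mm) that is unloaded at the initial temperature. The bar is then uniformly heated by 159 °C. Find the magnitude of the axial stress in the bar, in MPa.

σ ≈ 86.5 MPa (compressive)

The unrestrained thermal change is αΔT L = 9.3×10⁻⁶ × 159 × 1025 = 1.516 mm.
With a force P in the spring, the elastic change of the bar is PL/(AE) and that of the spring is P/k; compatibility requires their sum to equal δ_free.
P [ L/(AE) + 1/k ] = δ_free → P [ 1025/(2850×119×10³) + 1/(320×10³) ] = 1.516.
P = 1.516 / 6.147×10⁻⁶ = 246600 N.
σ = P/A = 246600/2850 = 86.51 MPa.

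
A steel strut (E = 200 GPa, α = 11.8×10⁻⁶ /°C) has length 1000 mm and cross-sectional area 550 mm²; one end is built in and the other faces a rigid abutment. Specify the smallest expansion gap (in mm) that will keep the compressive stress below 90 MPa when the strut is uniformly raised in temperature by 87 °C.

Free expansion if unrestrained: δ_free = αΔT L = 11.8×10⁻⁶ × 87 × 1000 = 1.027 mm.
A stress of 90 MPa corresponds to the wall pushing the strut back by σL/E = 90×1000/(200×10³) = 0.45 mm.
The gap must absorb the remainder: g_min = 1.027 − 0.45 = 0.5766 mm.

g ≈ 0.577 mm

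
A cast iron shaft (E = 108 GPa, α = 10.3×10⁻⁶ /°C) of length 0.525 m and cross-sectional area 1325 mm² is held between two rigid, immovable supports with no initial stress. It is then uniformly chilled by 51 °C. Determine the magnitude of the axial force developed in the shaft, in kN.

The ends cannot move, so σ = EαΔT = 108×10³ × 10.3×10⁻⁶ × 51 = 56.73 MPa.
Axial force P = σA = 56.73 × 1325 = 75170 N = 75.17 kN, tensile.

P ≈ 75.2 kN (tensile)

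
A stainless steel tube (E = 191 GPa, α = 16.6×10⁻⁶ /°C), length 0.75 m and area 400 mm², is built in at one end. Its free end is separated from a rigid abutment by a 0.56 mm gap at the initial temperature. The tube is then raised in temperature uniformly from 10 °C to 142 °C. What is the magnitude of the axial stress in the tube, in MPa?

If the wall were absent the tube would grow by αΔT L = 16.6×10⁻⁶ × 132 × 750 = 1.643 mm.
This exceeds the 0.56 mm gap, so the wall pushes back. The portion of expansion that must be recovered elastically is δ_free − gap = 1.643 − 0.56 = 1.083 mm.
That suppressed elongation corresponds to σ = E·Δ/L = 191×10³ × 1.083/750 = 275.9 MPa.

σ ≈ 276 MPa (compressive)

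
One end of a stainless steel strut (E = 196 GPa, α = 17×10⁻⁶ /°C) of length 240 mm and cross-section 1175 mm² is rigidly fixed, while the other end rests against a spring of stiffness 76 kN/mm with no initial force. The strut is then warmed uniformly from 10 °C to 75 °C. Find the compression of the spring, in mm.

Free thermal expansion: δ_free = αΔT L = 17×10⁻⁶ × 65 × 240 = 0.2652 mm.
With a force P in the spring, the elastic change of the strut is PL/(AE) and that of the spring is P/k; compatibility requires their sum to equal δ_free.
So P = δ_free / [L/(AE) + 1/k] = 0.2652 / [ 240/(1175×196×10³) + 1/(76×10³) ].
P = 0.2652 / 1.42×10⁻⁵ = 18680 N.
Spring compression = P/k = 18680/(76×10³) = 0.2457 mm.

δ ≈ 0.246 mm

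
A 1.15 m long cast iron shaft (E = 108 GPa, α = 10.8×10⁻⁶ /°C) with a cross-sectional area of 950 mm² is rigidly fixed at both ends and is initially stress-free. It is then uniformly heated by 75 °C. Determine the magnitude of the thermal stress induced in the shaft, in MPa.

σ ≈ 87.5 MPa (compressive)

With length fixed, the mechanical strain must cancel the thermal strain αΔT = 10.8×10⁻⁶ × 75 = 810×10⁻⁶.
The stress required to suppress this strain is σ = Eε = 108×10³ × 810×10⁻⁶ = 87.48 MPa, compressive since the shaft is trying to expand.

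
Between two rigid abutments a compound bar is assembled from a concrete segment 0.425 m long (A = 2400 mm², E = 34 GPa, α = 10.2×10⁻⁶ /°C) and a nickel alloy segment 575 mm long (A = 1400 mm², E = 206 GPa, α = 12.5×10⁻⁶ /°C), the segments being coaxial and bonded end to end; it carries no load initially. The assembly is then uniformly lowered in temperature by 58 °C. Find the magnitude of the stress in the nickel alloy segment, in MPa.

With the walls removed the bar would change length by δ_free = Σ αᵢΔT Lᵢ = 10.2×10⁻⁶×58×425 + 12.5×10⁻⁶×58×575 = 0.6683 mm.
The rigid supports impose zero overall length change; the single axial force P common to all segments must satisfy P Σ Lᵢ/(AᵢEᵢ) = δ_free.
The series flexibility is Σ Lᵢ/(AᵢEᵢ) = 425/(2400×34×10³) + 575/(1400×206×10³) = 7.202×10⁻⁶ mm/N.
P = 0.6683 / 7.202×10⁻⁶ = 92790 N = 92.79 kN, tensile.
σ_{nickel alloy} = P / A = 92790 / 1400 = 66.28 MPa.

σ ≈ 66.3 MPa (tensile)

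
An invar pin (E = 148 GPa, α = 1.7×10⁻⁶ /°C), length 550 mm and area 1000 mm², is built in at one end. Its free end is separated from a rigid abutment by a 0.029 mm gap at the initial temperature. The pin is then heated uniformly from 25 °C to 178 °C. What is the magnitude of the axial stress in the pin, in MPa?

σ ≈ 30.7 MPa (compressive)

Free thermal elongation = αΔT L = 1.7×10⁻⁶ × 153 × 550 = 0.1431 mm.
After closing the 0.029 mm clearance, 0.1431 − 0.029 = 0.1141 mm of expansion remains to be suppressed by the wall.
So σ = E(δ_free − g)/L = 148×10³ × 0.1141/550 = 30.69 MPa.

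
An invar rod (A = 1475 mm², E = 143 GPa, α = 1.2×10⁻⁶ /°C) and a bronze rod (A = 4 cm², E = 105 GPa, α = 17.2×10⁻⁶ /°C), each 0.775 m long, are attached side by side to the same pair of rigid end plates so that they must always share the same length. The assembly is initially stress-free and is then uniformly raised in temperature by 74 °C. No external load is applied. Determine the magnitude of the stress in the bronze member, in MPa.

The bronze has the larger α, so on heating it would change length more than the invar if both were free. The rigid plates force a common final length, so the bronze is put into compression and the invar into tension, with equal and opposite forces P (no external load).
Equating the net (thermal + elastic) strains gives |α₁ − α₂|·ΔT = P·[1/(A₁E₁) + 1/(A₂E₂)].
|α₁ − α₂|·ΔT = 16×10⁻⁶ × 74 = 0.001184.
1/(A₁E₁) + 1/(A₂E₂) = 1/(1475×143×10³) + 1/(400×105×10³) = 2.855×10⁻⁸ N⁻¹.
So P = 0.001184 / 2.855×10⁻⁸ = 41.47 kN.
σ_{bronze} = P/A₂ = 41470/400 = 103.7 MPa, compressive.

σ ≈ 104 MPa (compressive)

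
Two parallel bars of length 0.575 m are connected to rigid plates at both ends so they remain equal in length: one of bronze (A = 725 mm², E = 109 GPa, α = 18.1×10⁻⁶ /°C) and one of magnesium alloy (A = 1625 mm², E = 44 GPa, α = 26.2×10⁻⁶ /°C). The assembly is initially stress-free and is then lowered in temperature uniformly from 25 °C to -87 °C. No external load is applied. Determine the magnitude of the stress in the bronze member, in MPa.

σ ≈ 47 MPa (compressive)

The magnesium alloy has the larger α, so on cooling it would change length more than the bronze if both were free. The rigid plates force a common final length, so the magnesium alloy is put into tension and the bronze into compression, with equal and opposite forces P (no external load).
Equating the net (thermal + elastic) strains gives |α₁ − α₂|·ΔT = P·[1/(A₁E₁) + 1/(A₂E₂)].
|α₁ − α₂|·ΔT = 8.1×10⁻⁶ × 112 = 0.0009072.
1/(A₁E₁) + 1/(A₂E₂) = 1/(725×109×10³) + 1/(1625×44×10³) = 2.664×10⁻⁸ N⁻¹.
P = 0.0009072 / 2.664×10⁻⁸ = 34050 N = 34.05 kN.
σ_{bronze} = P/A₁ = 34050/725 = 46.97 MPa, compressive.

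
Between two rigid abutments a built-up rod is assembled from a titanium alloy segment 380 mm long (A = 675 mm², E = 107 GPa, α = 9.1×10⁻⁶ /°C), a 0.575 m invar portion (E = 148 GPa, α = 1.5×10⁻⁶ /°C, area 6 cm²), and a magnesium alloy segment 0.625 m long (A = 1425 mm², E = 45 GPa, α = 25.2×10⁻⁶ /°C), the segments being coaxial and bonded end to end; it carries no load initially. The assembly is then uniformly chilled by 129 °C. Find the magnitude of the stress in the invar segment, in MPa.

If the supports were absent, the total length change would be Σ αᵢΔT Lᵢ = 9.1×10⁻⁶×129×380 + 1.5×10⁻⁶×129×575 + 25.2×10⁻⁶×129×625 = 2.589 mm.
The walls prevent any net length change, so an axial force P (same in every segment) develops. Compatibility: P · Σ Lᵢ/(AᵢEᵢ) = δ_free.
Σ Lᵢ/(AᵢEᵢ) = 380/(675×107×10³) + 575/(600×148×10³) + 625/(1425×45×10³) = 2.148×10⁻⁵ mm/N.
So P = 2.589 / 2.148×10⁻⁵ = 120.5 kN, tensile.
σ_{invar} = P / A = 120500 / 600 = 200.9 MPa.

σ ≈ 201 MPa (tensile)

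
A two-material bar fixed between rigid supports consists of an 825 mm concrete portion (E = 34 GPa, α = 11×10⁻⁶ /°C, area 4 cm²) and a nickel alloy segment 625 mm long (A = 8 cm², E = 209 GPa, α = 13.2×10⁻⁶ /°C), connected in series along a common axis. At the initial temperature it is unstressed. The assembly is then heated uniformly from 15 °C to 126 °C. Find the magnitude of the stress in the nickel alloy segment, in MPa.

Free thermal expansion of the whole bar: Σ αᵢΔT Lᵢ = 11×10⁻⁶×111×825 + 13.2×10⁻⁶×111×625 = 1.923 mm.
The walls prevent any net length change, so an axial force P (same in every segment) develops. Compatibility: P · Σ Lᵢ/(AᵢEᵢ) = δ_free.
Σ Lᵢ/(AᵢEᵢ) = 825/(400×34×10³) + 625/(800×209×10³) = 6.44×10⁻⁵ mm/N.
P = 1.923 / 6.44×10⁻⁵ = 29860 N = 29.86 kN, compressive.
σ_{nickel alloy} = P / A = 29860 / 800 = 37.33 MPa.

σ ≈ 37.3 MPa (compressive)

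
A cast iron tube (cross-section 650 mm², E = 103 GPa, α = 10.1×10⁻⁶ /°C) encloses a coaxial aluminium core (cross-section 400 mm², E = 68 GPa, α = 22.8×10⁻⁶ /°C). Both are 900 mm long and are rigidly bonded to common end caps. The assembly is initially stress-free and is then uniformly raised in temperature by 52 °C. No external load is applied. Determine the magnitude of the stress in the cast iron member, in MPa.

σ ≈ 19.7 MPa (tensile)

Equilibrium of a rigid end plate with no external load gives equal and opposite internal forces ±P in the two members. Since α_{aluminium} > α_{cast iron}, heating drives the aluminium into compression and the cast iron into tension.
Setting the final lengths equal and cancelling L: (α₁ − α₂)ΔT = P/(A₁E₁) + P/(A₂E₂).
|α₁ − α₂|·ΔT = 12.7×10⁻⁶ × 52 = 0.0006604.
1/(A₁E₁) + 1/(A₂E₂) = 1/(650×103×10³) + 1/(400×68×10³) = 5.17×10⁻⁸ N⁻¹.
So P = 0.0006604 / 5.17×10⁻⁸ = 12.77 kN.
σ_{cast iron} = P/A₁ = 12770/650 = 19.65 MPa, tensile.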